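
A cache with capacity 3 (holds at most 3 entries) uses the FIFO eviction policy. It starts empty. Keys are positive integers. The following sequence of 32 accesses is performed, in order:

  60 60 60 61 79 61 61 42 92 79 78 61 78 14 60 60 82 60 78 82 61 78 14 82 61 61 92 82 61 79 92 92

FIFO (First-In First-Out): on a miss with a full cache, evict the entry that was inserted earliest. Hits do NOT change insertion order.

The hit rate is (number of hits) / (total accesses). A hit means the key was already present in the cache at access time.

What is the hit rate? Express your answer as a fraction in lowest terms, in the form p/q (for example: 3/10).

FIFO simulation (capacity=3):
  1. access 60: MISS. Cache (old->new): [60]
  2. access 60: HIT. Cache (old->new): [60]
  3. access 60: HIT. Cache (old->new): [60]
  4. access 61: MISS. Cache (old->new): [60 61]
  5. access 79: MISS. Cache (old->new): [60 61 79]
  6. access 61: HIT. Cache (old->new): [60 61 79]
  7. access 61: HIT. Cache (old->new): [60 61 79]
  8. access 42: MISS, evict 60. Cache (old->new): [61 79 42]
  9. access 92: MISS, evict 61. Cache (old->new): [79 42 92]
  10. access 79: HIT. Cache (old->new): [79 42 92]
  11. access 78: MISS, evict 79. Cache (old->new): [42 92 78]
  12. access 61: MISS, evict 42. Cache (old->new): [92 78 61]
  13. access 78: HIT. Cache (old->new): [92 78 61]
  14. access 14: MISS, evict 92. Cache (old->new): [78 61 14]
  15. access 60: MISS, evict 78. Cache (old->new): [61 14 60]
  16. access 60: HIT. Cache (old->new): [61 14 60]
  17. access 82: MISS, evict 61. Cache (old->new): [14 60 82]
  18. access 60: HIT. Cache (old->new): [14 60 82]
  19. access 78: MISS, evict 14. Cache (old->new): [60 82 78]
  20. access 82: HIT. Cache (old->new): [60 82 78]
  21. access 61: MISS, evict 60. Cache (old->new): [82 78 61]
  22. access 78: HIT. Cache (old->new): [82 78 61]
  23. access 14: MISS, evict 82. Cache (old->new): [78 61 14]
  24. access 82: MISS, evict 78. Cache (old->new): [61 14 82]
  25. access 61: HIT. Cache (old->new): [61 14 82]
  26. access 61: HIT. Cache (old->new): [61 14 82]
  27. access 92: MISS, evict 61. Cache (old->new): [14 82 92]
  28. access 82: HIT. Cache (old->new): [14 82 92]
  29. access 61: MISS, evict 14. Cache (old->new): [82 92 61]
  30. access 79: MISS, evict 82. Cache (old->new): [92 61 79]
  31. access 92: HIT. Cache (old->new): [92 61 79]
  32. access 92: HIT. Cache (old->new): [92 61 79]
Total: 15 hits, 17 misses, 14 evictions

Hit rate = 15/32

Answer: 15/32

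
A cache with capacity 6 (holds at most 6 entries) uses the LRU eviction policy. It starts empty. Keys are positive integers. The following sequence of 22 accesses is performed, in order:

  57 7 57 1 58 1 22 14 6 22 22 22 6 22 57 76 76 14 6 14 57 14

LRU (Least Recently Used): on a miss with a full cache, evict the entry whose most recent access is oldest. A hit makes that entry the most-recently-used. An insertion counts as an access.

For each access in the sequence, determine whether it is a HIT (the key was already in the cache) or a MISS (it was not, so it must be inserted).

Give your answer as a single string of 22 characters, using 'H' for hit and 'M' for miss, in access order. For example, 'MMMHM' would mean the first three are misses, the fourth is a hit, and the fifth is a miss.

Answer: MMHMMHMMMHHHHHHMHHHHHH

Derivation:
LRU simulation (capacity=6):
  1. access 57: MISS. Cache (LRU->MRU): [57]
  2. access 7: MISS. Cache (LRU->MRU): [57 7]
  3. access 57: HIT. Cache (LRU->MRU): [7 57]
  4. access 1: MISS. Cache (LRU->MRU): [7 57 1]
  5. access 58: MISS. Cache (LRU->MRU): [7 57 1 58]
  6. access 1: HIT. Cache (LRU->MRU): [7 57 58 1]
  7. access 22: MISS. Cache (LRU->MRU): [7 57 58 1 22]
  8. access 14: MISS. Cache (LRU->MRU): [7 57 58 1 22 14]
  9. access 6: MISS, evict 7. Cache (LRU->MRU): [57 58 1 22 14 6]
  10. access 22: HIT. Cache (LRU->MRU): [57 58 1 14 6 22]
  11. access 22: HIT. Cache (LRU->MRU): [57 58 1 14 6 22]
  12. access 22: HIT. Cache (LRU->MRU): [57 58 1 14 6 22]
  13. access 6: HIT. Cache (LRU->MRU): [57 58 1 14 22 6]
  14. access 22: HIT. Cache (LRU->MRU): [57 58 1 14 6 22]
  15. access 57: HIT. Cache (LRU->MRU): [58 1 14 6 22 57]
  16. access 76: MISS, evict 58. Cache (LRU->MRU): [1 14 6 22 57 76]
  17. access 76: HIT. Cache (LRU->MRU): [1 14 6 22 57 76]
  18. access 14: HIT. Cache (LRU->MRU): [1 6 22 57 76 14]
  19. access 6: HIT. Cache (LRU->MRU): [1 22 57 76 14 6]
  20. access 14: HIT. Cache (LRU->MRU): [1 22 57 76 6 14]
  21. access 57: HIT. Cache (LRU->MRU): [1 22 76 6 14 57]
  22. access 14: HIT. Cache (LRU->MRU): [1 22 76 6 57 14]
Total: 14 hits, 8 misses, 2 evictions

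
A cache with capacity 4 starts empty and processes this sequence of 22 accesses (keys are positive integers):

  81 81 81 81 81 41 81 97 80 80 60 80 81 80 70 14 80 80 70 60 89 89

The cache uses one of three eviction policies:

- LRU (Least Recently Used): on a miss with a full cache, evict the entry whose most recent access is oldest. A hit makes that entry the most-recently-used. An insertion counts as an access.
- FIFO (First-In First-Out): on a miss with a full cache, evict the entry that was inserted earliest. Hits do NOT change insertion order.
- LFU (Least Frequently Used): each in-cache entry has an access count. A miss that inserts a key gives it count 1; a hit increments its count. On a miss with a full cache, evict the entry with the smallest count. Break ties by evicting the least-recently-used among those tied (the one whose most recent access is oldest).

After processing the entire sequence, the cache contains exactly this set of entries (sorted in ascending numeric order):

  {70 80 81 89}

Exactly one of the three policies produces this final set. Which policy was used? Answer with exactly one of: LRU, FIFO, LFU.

Simulating under each policy and comparing final sets:
  LRU: final set = {60 70 80 89} -> differs
  FIFO: final set = {14 60 80 89} -> differs
  LFU: final set = {70 80 81 89} -> MATCHES target
Only LFU produces the target set.

Answer: LFU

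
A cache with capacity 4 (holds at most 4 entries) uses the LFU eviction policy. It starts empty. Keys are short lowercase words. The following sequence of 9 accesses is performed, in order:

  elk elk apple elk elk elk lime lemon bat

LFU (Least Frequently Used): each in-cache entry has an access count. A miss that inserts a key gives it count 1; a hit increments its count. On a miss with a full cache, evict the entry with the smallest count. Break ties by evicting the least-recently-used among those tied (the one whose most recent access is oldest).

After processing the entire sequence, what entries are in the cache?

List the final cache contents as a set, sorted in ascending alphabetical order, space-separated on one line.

Answer: bat elk lemon lime

Derivation:
LFU simulation (capacity=4):
  1. access elk: MISS. Cache: [elk(c=1)]
  2. access elk: HIT, count now 2. Cache: [elk(c=2)]
  3. access apple: MISS. Cache: [apple(c=1) elk(c=2)]
  4. access elk: HIT, count now 3. Cache: [apple(c=1) elk(c=3)]
  5. access elk: HIT, count now 4. Cache: [apple(c=1) elk(c=4)]
  6. access elk: HIT, count now 5. Cache: [apple(c=1) elk(c=5)]
  7. access lime: MISS. Cache: [apple(c=1) lime(c=1) elk(c=5)]
  8. access lemon: MISS. Cache: [apple(c=1) lime(c=1) lemon(c=1) elk(c=5)]
  9. access bat: MISS, evict apple(c=1). Cache: [lime(c=1) lemon(c=1) bat(c=1) elk(c=5)]
Total: 4 hits, 5 misses, 1 evictions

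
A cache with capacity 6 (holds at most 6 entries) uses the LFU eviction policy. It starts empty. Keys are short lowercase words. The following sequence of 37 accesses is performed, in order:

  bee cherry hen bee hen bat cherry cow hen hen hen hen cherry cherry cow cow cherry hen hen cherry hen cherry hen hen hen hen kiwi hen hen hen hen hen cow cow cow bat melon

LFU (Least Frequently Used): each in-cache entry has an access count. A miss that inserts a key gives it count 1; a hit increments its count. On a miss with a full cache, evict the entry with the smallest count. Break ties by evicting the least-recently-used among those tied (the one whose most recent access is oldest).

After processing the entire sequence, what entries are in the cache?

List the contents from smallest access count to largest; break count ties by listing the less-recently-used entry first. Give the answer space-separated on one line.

LFU simulation (capacity=6):
  1. access bee: MISS. Cache: [bee(c=1)]
  2. access cherry: MISS. Cache: [bee(c=1) cherry(c=1)]
  3. access hen: MISS. Cache: [bee(c=1) cherry(c=1) hen(c=1)]
  4. access bee: HIT, count now 2. Cache: [cherry(c=1) hen(c=1) bee(c=2)]
  5. access hen: HIT, count now 2. Cache: [cherry(c=1) bee(c=2) hen(c=2)]
  6. access bat: MISS. Cache: [cherry(c=1) bat(c=1) bee(c=2) hen(c=2)]
  7. access cherry: HIT, count now 2. Cache: [bat(c=1) bee(c=2) hen(c=2) cherry(c=2)]
  8. access cow: MISS. Cache: [bat(c=1) cow(c=1) bee(c=2) hen(c=2) cherry(c=2)]
  9. access hen: HIT, count now 3. Cache: [bat(c=1) cow(c=1) bee(c=2) cherry(c=2) hen(c=3)]
  10. access hen: HIT, count now 4. Cache: [bat(c=1) cow(c=1) bee(c=2) cherry(c=2) hen(c=4)]
  11. access hen: HIT, count now 5. Cache: [bat(c=1) cow(c=1) bee(c=2) cherry(c=2) hen(c=5)]
  12. access hen: HIT, count now 6. Cache: [bat(c=1) cow(c=1) bee(c=2) cherry(c=2) hen(c=6)]
  13. access cherry: HIT, count now 3. Cache: [bat(c=1) cow(c=1) bee(c=2) cherry(c=3) hen(c=6)]
  14. access cherry: HIT, count now 4. Cache: [bat(c=1) cow(c=1) bee(c=2) cherry(c=4) hen(c=6)]
  15. access cow: HIT, count now 2. Cache: [bat(c=1) bee(c=2) cow(c=2) cherry(c=4) hen(c=6)]
  16. access cow: HIT, count now 3. Cache: [bat(c=1) bee(c=2) cow(c=3) cherry(c=4) hen(c=6)]
  17. access cherry: HIT, count now 5. Cache: [bat(c=1) bee(c=2) cow(c=3) cherry(c=5) hen(c=6)]
  18. access hen: HIT, count now 7. Cache: [bat(c=1) bee(c=2) cow(c=3) cherry(c=5) hen(c=7)]
  19. access hen: HIT, count now 8. Cache: [bat(c=1) bee(c=2) cow(c=3) cherry(c=5) hen(c=8)]
  20. access cherry: HIT, count now 6. Cache: [bat(c=1) bee(c=2) cow(c=3) cherry(c=6) hen(c=8)]
  21. access hen: HIT, count now 9. Cache: [bat(c=1) bee(c=2) cow(c=3) cherry(c=6) hen(c=9)]
  22. access cherry: HIT, count now 7. Cache: [bat(c=1) bee(c=2) cow(c=3) cherry(c=7) hen(c=9)]
  23. access hen: HIT, count now 10. Cache: [bat(c=1) bee(c=2) cow(c=3) cherry(c=7) hen(c=10)]
  24. access hen: HIT, count now 11. Cache: [bat(c=1) bee(c=2) cow(c=3) cherry(c=7) hen(c=11)]
  25. access hen: HIT, count now 12. Cache: [bat(c=1) bee(c=2) cow(c=3) cherry(c=7) hen(c=12)]
  26. access hen: HIT, count now 13. Cache: [bat(c=1) bee(c=2) cow(c=3) cherry(c=7) hen(c=13)]
  27. access kiwi: MISS. Cache: [bat(c=1) kiwi(c=1) bee(c=2) cow(c=3) cherry(c=7) hen(c=13)]
  28. access hen: HIT, count now 14. Cache: [bat(c=1) kiwi(c=1) bee(c=2) cow(c=3) cherry(c=7) hen(c=14)]
  29. access hen: HIT, count now 15. Cache: [bat(c=1) kiwi(c=1) bee(c=2) cow(c=3) cherry(c=7) hen(c=15)]
  30. access hen: HIT, count now 16. Cache: [bat(c=1) kiwi(c=1) bee(c=2) cow(c=3) cherry(c=7) hen(c=16)]
  31. access hen: HIT, count now 17. Cache: [bat(c=1) kiwi(c=1) bee(c=2) cow(c=3) cherry(c=7) hen(c=17)]
  32. access hen: HIT, count now 18. Cache: [bat(c=1) kiwi(c=1) bee(c=2) cow(c=3) cherry(c=7) hen(c=18)]
  33. access cow: HIT, count now 4. Cache: [bat(c=1) kiwi(c=1) bee(c=2) cow(c=4) cherry(c=7) hen(c=18)]
  34. access cow: HIT, count now 5. Cache: [bat(c=1) kiwi(c=1) bee(c=2) cow(c=5) cherry(c=7) hen(c=18)]
  35. access cow: HIT, count now 6. Cache: [bat(c=1) kiwi(c=1) bee(c=2) cow(c=6) cherry(c=7) hen(c=18)]
  36. access bat: HIT, count now 2. Cache: [kiwi(c=1) bee(c=2) bat(c=2) cow(c=6) cherry(c=7) hen(c=18)]
  37. access melon: MISS, evict kiwi(c=1). Cache: [melon(c=1) bee(c=2) bat(c=2) cow(c=6) cherry(c=7) hen(c=18)]
Total: 30 hits, 7 misses, 1 evictions

Answer: melon bee bat cow cherry hen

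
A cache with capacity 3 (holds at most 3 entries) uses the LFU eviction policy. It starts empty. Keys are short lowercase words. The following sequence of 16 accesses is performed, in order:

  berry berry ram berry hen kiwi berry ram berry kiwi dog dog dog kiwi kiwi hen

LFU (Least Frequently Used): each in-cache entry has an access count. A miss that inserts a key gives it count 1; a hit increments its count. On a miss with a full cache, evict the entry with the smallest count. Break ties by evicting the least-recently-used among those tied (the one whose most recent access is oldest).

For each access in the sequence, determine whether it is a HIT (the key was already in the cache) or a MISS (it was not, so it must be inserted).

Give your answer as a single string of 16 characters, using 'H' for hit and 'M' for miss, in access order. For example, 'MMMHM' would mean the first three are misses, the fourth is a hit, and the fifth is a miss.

Answer: MHMHMMHMHHMHHHHM

Derivation:
LFU simulation (capacity=3):
  1. access berry: MISS. Cache: [berry(c=1)]
  2. access berry: HIT, count now 2. Cache: [berry(c=2)]
  3. access ram: MISS. Cache: [ram(c=1) berry(c=2)]
  4. access berry: HIT, count now 3. Cache: [ram(c=1) berry(c=3)]
  5. access hen: MISS. Cache: [ram(c=1) hen(c=1) berry(c=3)]
  6. access kiwi: MISS, evict ram(c=1). Cache: [hen(c=1) kiwi(c=1) berry(c=3)]
  7. access berry: HIT, count now 4. Cache: [hen(c=1) kiwi(c=1) berry(c=4)]
  8. access ram: MISS, evict hen(c=1). Cache: [kiwi(c=1) ram(c=1) berry(c=4)]
  9. access berry: HIT, count now 5. Cache: [kiwi(c=1) ram(c=1) berry(c=5)]
  10. access kiwi: HIT, count now 2. Cache: [ram(c=1) kiwi(c=2) berry(c=5)]
  11. access dog: MISS, evict ram(c=1). Cache: [dog(c=1) kiwi(c=2) berry(c=5)]
  12. access dog: HIT, count now 2. Cache: [kiwi(c=2) dog(c=2) berry(c=5)]
  13. access dog: HIT, count now 3. Cache: [kiwi(c=2) dog(c=3) berry(c=5)]
  14. access kiwi: HIT, count now 3. Cache: [dog(c=3) kiwi(c=3) berry(c=5)]
  15. access kiwi: HIT, count now 4. Cache: [dog(c=3) kiwi(c=4) berry(c=5)]
  16. access hen: MISS, evict dog(c=3). Cache: [hen(c=1) kiwi(c=4) berry(c=5)]
Total: 9 hits, 7 misses, 4 evictions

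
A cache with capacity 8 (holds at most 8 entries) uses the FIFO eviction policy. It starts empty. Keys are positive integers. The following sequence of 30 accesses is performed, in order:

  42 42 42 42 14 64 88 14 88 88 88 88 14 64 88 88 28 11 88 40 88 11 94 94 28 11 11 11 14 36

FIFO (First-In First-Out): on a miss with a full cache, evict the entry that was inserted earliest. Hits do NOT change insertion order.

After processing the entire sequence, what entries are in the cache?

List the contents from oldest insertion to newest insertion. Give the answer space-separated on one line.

FIFO simulation (capacity=8):
  1. access 42: MISS. Cache (old->new): [42]
  2. access 42: HIT. Cache (old->new): [42]
  3. access 42: HIT. Cache (old->new): [42]
  4. access 42: HIT. Cache (old->new): [42]
  5. access 14: MISS. Cache (old->new): [42 14]
  6. access 64: MISS. Cache (old->new): [42 14 64]
  7. access 88: MISS. Cache (old->new): [42 14 64 88]
  8. access 14: HIT. Cache (old->new): [42 14 64 88]
  9. access 88: HIT. Cache (old->new): [42 14 64 88]
  10. access 88: HIT. Cache (old->new): [42 14 64 88]
  11. access 88: HIT. Cache (old->new): [42 14 64 88]
  12. access 88: HIT. Cache (old->new): [42 14 64 88]
  13. access 14: HIT. Cache (old->new): [42 14 64 88]
  14. access 64: HIT. Cache (old->new): [42 14 64 88]
  15. access 88: HIT. Cache (old->new): [42 14 64 88]
  16. access 88: HIT. Cache (old->new): [42 14 64 88]
  17. access 28: MISS. Cache (old->new): [42 14 64 88 28]
  18. access 11: MISS. Cache (old->new): [42 14 64 88 28 11]
  19. access 88: HIT. Cache (old->new): [42 14 64 88 28 11]
  20. access 40: MISS. Cache (old->new): [42 14 64 88 28 11 40]
  21. access 88: HIT. Cache (old->new): [42 14 64 88 28 11 40]
  22. access 11: HIT. Cache (old->new): [42 14 64 88 28 11 40]
  23. access 94: MISS. Cache (old->new): [42 14 64 88 28 11 40 94]
  24. access 94: HIT. Cache (old->new): [42 14 64 88 28 11 40 94]
  25. access 28: HIT. Cache (old->new): [42 14 64 88 28 11 40 94]
  26. access 11: HIT. Cache (old->new): [42 14 64 88 28 11 40 94]
  27. access 11: HIT. Cache (old->new): [42 14 64 88 28 11 40 94]
  28. access 11: HIT. Cache (old->new): [42 14 64 88 28 11 40 94]
  29. access 14: HIT. Cache (old->new): [42 14 64 88 28 11 40 94]
  30. access 36: MISS, evict 42. Cache (old->new): [14 64 88 28 11 40 94 36]
Total: 21 hits, 9 misses, 1 evictions

Answer: 14 64 88 28 11 40 94 36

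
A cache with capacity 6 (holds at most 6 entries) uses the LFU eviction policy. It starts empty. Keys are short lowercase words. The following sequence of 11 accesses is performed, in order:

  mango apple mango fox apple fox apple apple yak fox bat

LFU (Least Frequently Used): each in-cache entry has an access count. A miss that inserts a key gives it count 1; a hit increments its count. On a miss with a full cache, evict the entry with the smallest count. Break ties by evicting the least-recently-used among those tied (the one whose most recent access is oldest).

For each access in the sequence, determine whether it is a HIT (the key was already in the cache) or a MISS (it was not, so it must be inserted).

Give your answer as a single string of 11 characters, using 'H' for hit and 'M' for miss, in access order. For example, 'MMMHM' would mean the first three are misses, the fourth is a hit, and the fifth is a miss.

LFU simulation (capacity=6):
  1. access mango: MISS. Cache: [mango(c=1)]
  2. access apple: MISS. Cache: [mango(c=1) apple(c=1)]
  3. access mango: HIT, count now 2. Cache: [apple(c=1) mango(c=2)]
  4. access fox: MISS. Cache: [apple(c=1) fox(c=1) mango(c=2)]
  5. access apple: HIT, count now 2. Cache: [fox(c=1) mango(c=2) apple(c=2)]
  6. access fox: HIT, count now 2. Cache: [mango(c=2) apple(c=2) fox(c=2)]
  7. access apple: HIT, count now 3. Cache: [mango(c=2) fox(c=2) apple(c=3)]
  8. access apple: HIT, count now 4. Cache: [mango(c=2) fox(c=2) apple(c=4)]
  9. access yak: MISS. Cache: [yak(c=1) mango(c=2) fox(c=2) apple(c=4)]
  10. access fox: HIT, count now 3. Cache: [yak(c=1) mango(c=2) fox(c=3) apple(c=4)]
  11. access bat: MISS. Cache: [yak(c=1) bat(c=1) mango(c=2) fox(c=3) apple(c=4)]
Total: 6 hits, 5 misses, 0 evictions

Answer: MMHMHHHHMHM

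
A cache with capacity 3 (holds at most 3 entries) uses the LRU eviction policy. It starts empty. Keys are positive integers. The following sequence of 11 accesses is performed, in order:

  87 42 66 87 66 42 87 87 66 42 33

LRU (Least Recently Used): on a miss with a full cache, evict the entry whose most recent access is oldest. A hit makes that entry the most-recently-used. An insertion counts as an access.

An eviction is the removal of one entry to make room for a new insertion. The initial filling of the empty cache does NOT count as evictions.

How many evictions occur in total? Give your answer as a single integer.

LRU simulation (capacity=3):
  1. access 87: MISS. Cache (LRU->MRU): [87]
  2. access 42: MISS. Cache (LRU->MRU): [87 42]
  3. access 66: MISS. Cache (LRU->MRU): [87 42 66]
  4. access 87: HIT. Cache (LRU->MRU): [42 66 87]
  5. access 66: HIT. Cache (LRU->MRU): [42 87 66]
  6. access 42: HIT. Cache (LRU->MRU): [87 66 42]
  7. access 87: HIT. Cache (LRU->MRU): [66 42 87]
  8. access 87: HIT. Cache (LRU->MRU): [66 42 87]
  9. access 66: HIT. Cache (LRU->MRU): [42 87 66]
  10. access 42: HIT. Cache (LRU->MRU): [87 66 42]
  11. access 33: MISS, evict 87. Cache (LRU->MRU): [66 42 33]
Total: 7 hits, 4 misses, 1 evictions

Answer: 1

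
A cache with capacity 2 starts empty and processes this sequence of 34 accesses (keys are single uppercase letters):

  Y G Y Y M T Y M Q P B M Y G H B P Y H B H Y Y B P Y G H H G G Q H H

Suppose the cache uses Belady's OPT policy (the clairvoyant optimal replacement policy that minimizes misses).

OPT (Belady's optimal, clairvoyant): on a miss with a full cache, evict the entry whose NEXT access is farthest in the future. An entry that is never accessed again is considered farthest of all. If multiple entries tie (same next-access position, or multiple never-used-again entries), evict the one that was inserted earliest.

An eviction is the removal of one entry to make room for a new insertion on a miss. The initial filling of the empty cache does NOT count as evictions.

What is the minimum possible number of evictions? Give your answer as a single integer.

Answer: 17

Derivation:
OPT (Belady) simulation (capacity=2):
  1. access Y: MISS. Cache: [Y]
  2. access G: MISS. Cache: [Y G]
  3. access Y: HIT. Next use of Y: step 4. Cache: [Y G]
  4. access Y: HIT. Next use of Y: step 7. Cache: [Y G]
  5. access M: MISS, evict G (next use: step 14). Cache: [Y M]
  6. access T: MISS, evict M (next use: step 8). Cache: [Y T]
  7. access Y: HIT. Next use of Y: step 13. Cache: [Y T]
  8. access M: MISS, evict T (next use: never). Cache: [Y M]
  9. access Q: MISS, evict Y (next use: step 13). Cache: [M Q]
  10. access P: MISS, evict Q (next use: step 32). Cache: [M P]
  11. access B: MISS, evict P (next use: step 17). Cache: [M B]
  12. access M: HIT. Next use of M: never. Cache: [M B]
  13. access Y: MISS, evict M (next use: never). Cache: [B Y]
  14. access G: MISS, evict Y (next use: step 18). Cache: [B G]
  15. access H: MISS, evict G (next use: step 27). Cache: [B H]
  16. access B: HIT. Next use of B: step 20. Cache: [B H]
  17. access P: MISS, evict B (next use: step 20). Cache: [H P]
  18. access Y: MISS, evict P (next use: step 25). Cache: [H Y]
  19. access H: HIT. Next use of H: step 21. Cache: [H Y]
  20. access B: MISS, evict Y (next use: step 22). Cache: [H B]
  21. access H: HIT. Next use of H: step 28. Cache: [H B]
  22. access Y: MISS, evict H (next use: step 28). Cache: [B Y]
  23. access Y: HIT. Next use of Y: step 26. Cache: [B Y]
  24. access B: HIT. Next use of B: never. Cache: [B Y]
  25. access P: MISS, evict B (next use: never). Cache: [Y P]
  26. access Y: HIT. Next use of Y: never. Cache: [Y P]
  27. access G: MISS, evict Y (next use: never). Cache: [P G]
  28. access H: MISS, evict P (next use: never). Cache: [G H]
  29. access H: HIT. Next use of H: step 33. Cache: [G H]
  30. access G: HIT. Next use of G: step 31. Cache: [G H]
  31. access G: HIT. Next use of G: never. Cache: [G H]
  32. access Q: MISS, evict G (next use: never). Cache: [H Q]
  33. access H: HIT. Next use of H: step 34. Cache: [H Q]
  34. access H: HIT. Next use of H: never. Cache: [H Q]
Total: 15 hits, 19 misses, 17 evictions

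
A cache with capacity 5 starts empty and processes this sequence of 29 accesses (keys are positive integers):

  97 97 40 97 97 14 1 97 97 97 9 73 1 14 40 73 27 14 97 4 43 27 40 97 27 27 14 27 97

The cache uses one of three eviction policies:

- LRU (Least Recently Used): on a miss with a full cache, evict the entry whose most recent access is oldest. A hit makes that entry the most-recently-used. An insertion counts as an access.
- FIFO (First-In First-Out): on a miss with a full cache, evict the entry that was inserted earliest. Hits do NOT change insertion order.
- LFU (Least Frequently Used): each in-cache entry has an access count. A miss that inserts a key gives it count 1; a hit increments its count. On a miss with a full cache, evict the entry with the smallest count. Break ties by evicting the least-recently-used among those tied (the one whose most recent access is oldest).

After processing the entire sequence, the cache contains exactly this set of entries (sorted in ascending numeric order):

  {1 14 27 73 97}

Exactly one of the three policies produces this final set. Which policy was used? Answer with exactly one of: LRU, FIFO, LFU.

Simulating under each policy and comparing final sets:
  LRU: final set = {14 27 40 43 97} -> differs
  FIFO: final set = {14 27 40 43 97} -> differs
  LFU: final set = {1 14 27 73 97} -> MATCHES target
Only LFU produces the target set.

Answer: LFU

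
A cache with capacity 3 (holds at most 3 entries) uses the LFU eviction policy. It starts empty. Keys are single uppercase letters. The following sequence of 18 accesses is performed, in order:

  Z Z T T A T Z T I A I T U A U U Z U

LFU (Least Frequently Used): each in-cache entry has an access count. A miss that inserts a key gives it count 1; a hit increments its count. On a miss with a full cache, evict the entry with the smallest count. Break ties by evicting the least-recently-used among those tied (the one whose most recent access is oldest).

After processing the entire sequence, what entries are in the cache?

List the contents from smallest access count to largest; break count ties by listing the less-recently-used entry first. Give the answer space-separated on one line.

LFU simulation (capacity=3):
  1. access Z: MISS. Cache: [Z(c=1)]
  2. access Z: HIT, count now 2. Cache: [Z(c=2)]
  3. access T: MISS. Cache: [T(c=1) Z(c=2)]
  4. access T: HIT, count now 2. Cache: [Z(c=2) T(c=2)]
  5. access A: MISS. Cache: [A(c=1) Z(c=2) T(c=2)]
  6. access T: HIT, count now 3. Cache: [A(c=1) Z(c=2) T(c=3)]
  7. access Z: HIT, count now 3. Cache: [A(c=1) T(c=3) Z(c=3)]
  8. access T: HIT, count now 4. Cache: [A(c=1) Z(c=3) T(c=4)]
  9. access I: MISS, evict A(c=1). Cache: [I(c=1) Z(c=3) T(c=4)]
  10. access A: MISS, evict I(c=1). Cache: [A(c=1) Z(c=3) T(c=4)]
  11. access I: MISS, evict A(c=1). Cache: [I(c=1) Z(c=3) T(c=4)]
  12. access T: HIT, count now 5. Cache: [I(c=1) Z(c=3) T(c=5)]
  13. access U: MISS, evict I(c=1). Cache: [U(c=1) Z(c=3) T(c=5)]
  14. access A: MISS, evict U(c=1). Cache: [A(c=1) Z(c=3) T(c=5)]
  15. access U: MISS, evict A(c=1). Cache: [U(c=1) Z(c=3) T(c=5)]
  16. access U: HIT, count now 2. Cache: [U(c=2) Z(c=3) T(c=5)]
  17. access Z: HIT, count now 4. Cache: [U(c=2) Z(c=4) T(c=5)]
  18. access U: HIT, count now 3. Cache: [U(c=3) Z(c=4) T(c=5)]
Total: 9 hits, 9 misses, 6 evictions

Answer: U Z T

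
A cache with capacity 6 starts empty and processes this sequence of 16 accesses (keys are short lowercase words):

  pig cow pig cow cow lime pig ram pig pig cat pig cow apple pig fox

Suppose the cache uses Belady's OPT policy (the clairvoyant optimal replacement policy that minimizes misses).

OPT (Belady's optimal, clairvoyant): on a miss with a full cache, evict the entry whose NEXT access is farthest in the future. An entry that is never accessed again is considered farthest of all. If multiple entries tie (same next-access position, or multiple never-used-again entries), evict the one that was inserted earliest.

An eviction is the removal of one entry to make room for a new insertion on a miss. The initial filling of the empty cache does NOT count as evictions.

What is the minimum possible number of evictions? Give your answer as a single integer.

Answer: 1

Derivation:
OPT (Belady) simulation (capacity=6):
  1. access pig: MISS. Cache: [pig]
  2. access cow: MISS. Cache: [pig cow]
  3. access pig: HIT. Next use of pig: step 7. Cache: [pig cow]
  4. access cow: HIT. Next use of cow: step 5. Cache: [pig cow]
  5. access cow: HIT. Next use of cow: step 13. Cache: [pig cow]
  6. access lime: MISS. Cache: [pig cow lime]
  7. access pig: HIT. Next use of pig: step 9. Cache: [pig cow lime]
  8. access ram: MISS. Cache: [pig cow lime ram]
  9. access pig: HIT. Next use of pig: step 10. Cache: [pig cow lime ram]
  10. access pig: HIT. Next use of pig: step 12. Cache: [pig cow lime ram]
  11. access cat: MISS. Cache: [pig cow lime ram cat]
  12. access pig: HIT. Next use of pig: step 15. Cache: [pig cow lime ram cat]
  13. access cow: HIT. Next use of cow: never. Cache: [pig cow lime ram cat]
  14. access apple: MISS. Cache: [pig cow lime ram cat apple]
  15. access pig: HIT. Next use of pig: never. Cache: [pig cow lime ram cat apple]
  16. access fox: MISS, evict pig (next use: never). Cache: [cow lime ram cat apple fox]
Total: 9 hits, 7 misses, 1 evictions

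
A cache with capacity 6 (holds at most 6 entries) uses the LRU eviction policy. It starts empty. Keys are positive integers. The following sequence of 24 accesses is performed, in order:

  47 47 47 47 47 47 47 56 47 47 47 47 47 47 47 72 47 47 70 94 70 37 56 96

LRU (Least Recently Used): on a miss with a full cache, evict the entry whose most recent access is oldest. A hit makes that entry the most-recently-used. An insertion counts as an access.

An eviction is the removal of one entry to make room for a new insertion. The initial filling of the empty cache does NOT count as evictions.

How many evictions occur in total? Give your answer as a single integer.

Answer: 1

Derivation:
LRU simulation (capacity=6):
  1. access 47: MISS. Cache (LRU->MRU): [47]
  2. access 47: HIT. Cache (LRU->MRU): [47]
  3. access 47: HIT. Cache (LRU->MRU): [47]
  4. access 47: HIT. Cache (LRU->MRU): [47]
  5. access 47: HIT. Cache (LRU->MRU): [47]
  6. access 47: HIT. Cache (LRU->MRU): [47]
  7. access 47: HIT. Cache (LRU->MRU): [47]
  8. access 56: MISS. Cache (LRU->MRU): [47 56]
  9. access 47: HIT. Cache (LRU->MRU): [56 47]
  10. access 47: HIT. Cache (LRU->MRU): [56 47]
  11. access 47: HIT. Cache (LRU->MRU): [56 47]
  12. access 47: HIT. Cache (LRU->MRU): [56 47]
  13. access 47: HIT. Cache (LRU->MRU): [56 47]
  14. access 47: HIT. Cache (LRU->MRU): [56 47]
  15. access 47: HIT. Cache (LRU->MRU): [56 47]
  16. access 72: MISS. Cache (LRU->MRU): [56 47 72]
  17. access 47: HIT. Cache (LRU->MRU): [56 72 47]
  18. access 47: HIT. Cache (LRU->MRU): [56 72 47]
  19. access 70: MISS. Cache (LRU->MRU): [56 72 47 70]
  20. access 94: MISS. Cache (LRU->MRU): [56 72 47 70 94]
  21. access 70: HIT. Cache (LRU->MRU): [56 72 47 94 70]
  22. access 37: MISS. Cache (LRU->MRU): [56 72 47 94 70 37]
  23. access 56: HIT. Cache (LRU->MRU): [72 47 94 70 37 56]
  24. access 96: MISS, evict 72. Cache (LRU->MRU): [47 94 70 37 56 96]
Total: 17 hits, 7 misses, 1 evictions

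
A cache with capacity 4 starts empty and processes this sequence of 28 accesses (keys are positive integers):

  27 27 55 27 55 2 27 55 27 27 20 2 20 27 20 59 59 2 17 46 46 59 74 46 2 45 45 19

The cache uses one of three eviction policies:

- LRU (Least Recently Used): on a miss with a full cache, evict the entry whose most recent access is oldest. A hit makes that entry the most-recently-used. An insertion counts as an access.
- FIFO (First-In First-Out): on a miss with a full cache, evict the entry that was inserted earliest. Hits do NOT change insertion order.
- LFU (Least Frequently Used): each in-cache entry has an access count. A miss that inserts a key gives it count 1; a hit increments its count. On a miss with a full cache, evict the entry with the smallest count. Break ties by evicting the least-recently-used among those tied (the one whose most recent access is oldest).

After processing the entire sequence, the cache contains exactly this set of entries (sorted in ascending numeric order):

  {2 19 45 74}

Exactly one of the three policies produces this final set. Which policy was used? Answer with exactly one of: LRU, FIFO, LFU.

Simulating under each policy and comparing final sets:
  LRU: final set = {2 19 45 46} -> differs
  FIFO: final set = {2 19 45 74} -> MATCHES target
  LFU: final set = {19 20 27 55} -> differs
Only FIFO produces the target set.

Answer: FIFO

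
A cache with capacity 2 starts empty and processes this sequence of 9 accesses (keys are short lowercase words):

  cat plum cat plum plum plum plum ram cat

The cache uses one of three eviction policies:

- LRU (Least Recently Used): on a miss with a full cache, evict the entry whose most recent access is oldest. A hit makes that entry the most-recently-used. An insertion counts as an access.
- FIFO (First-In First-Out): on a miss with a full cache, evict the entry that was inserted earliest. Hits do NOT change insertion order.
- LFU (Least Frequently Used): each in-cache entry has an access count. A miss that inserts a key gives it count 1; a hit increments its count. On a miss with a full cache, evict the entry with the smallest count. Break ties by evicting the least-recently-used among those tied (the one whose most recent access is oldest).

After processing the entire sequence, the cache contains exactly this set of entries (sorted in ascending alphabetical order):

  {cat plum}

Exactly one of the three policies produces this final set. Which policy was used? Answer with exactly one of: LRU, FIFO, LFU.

Simulating under each policy and comparing final sets:
  LRU: final set = {cat ram} -> differs
  FIFO: final set = {cat ram} -> differs
  LFU: final set = {cat plum} -> MATCHES target
Only LFU produces the target set.

Answer: LFU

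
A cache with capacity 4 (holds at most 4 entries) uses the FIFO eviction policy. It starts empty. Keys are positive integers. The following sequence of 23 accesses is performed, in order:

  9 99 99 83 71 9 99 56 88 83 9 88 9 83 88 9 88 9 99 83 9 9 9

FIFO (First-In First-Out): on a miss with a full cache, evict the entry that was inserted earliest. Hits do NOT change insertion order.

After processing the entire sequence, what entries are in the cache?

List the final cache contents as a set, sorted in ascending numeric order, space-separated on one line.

Answer: 9 83 88 99

Derivation:
FIFO simulation (capacity=4):
  1. access 9: MISS. Cache (old->new): [9]
  2. access 99: MISS. Cache (old->new): [9 99]
  3. access 99: HIT. Cache (old->new): [9 99]
  4. access 83: MISS. Cache (old->new): [9 99 83]
  5. access 71: MISS. Cache (old->new): [9 99 83 71]
  6. access 9: HIT. Cache (old->new): [9 99 83 71]
  7. access 99: HIT. Cache (old->new): [9 99 83 71]
  8. access 56: MISS, evict 9. Cache (old->new): [99 83 71 56]
  9. access 88: MISS, evict 99. Cache (old->new): [83 71 56 88]
  10. access 83: HIT. Cache (old->new): [83 71 56 88]
  11. access 9: MISS, evict 83. Cache (old->new): [71 56 88 9]
  12. access 88: HIT. Cache (old->new): [71 56 88 9]
  13. access 9: HIT. Cache (old->new): [71 56 88 9]
  14. access 83: MISS, evict 71. Cache (old->new): [56 88 9 83]
  15. access 88: HIT. Cache (old->new): [56 88 9 83]
  16. access 9: HIT. Cache (old->new): [56 88 9 83]
  17. access 88: HIT. Cache (old->new): [56 88 9 83]
  18. access 9: HIT. Cache (old->new): [56 88 9 83]
  19. access 99: MISS, evict 56. Cache (old->new): [88 9 83 99]
  20. access 83: HIT. Cache (old->new): [88 9 83 99]
  21. access 9: HIT. Cache (old->new): [88 9 83 99]
  22. access 9: HIT. Cache (old->new): [88 9 83 99]
  23. access 9: HIT. Cache (old->new): [88 9 83 99]
Total: 14 hits, 9 misses, 5 evictions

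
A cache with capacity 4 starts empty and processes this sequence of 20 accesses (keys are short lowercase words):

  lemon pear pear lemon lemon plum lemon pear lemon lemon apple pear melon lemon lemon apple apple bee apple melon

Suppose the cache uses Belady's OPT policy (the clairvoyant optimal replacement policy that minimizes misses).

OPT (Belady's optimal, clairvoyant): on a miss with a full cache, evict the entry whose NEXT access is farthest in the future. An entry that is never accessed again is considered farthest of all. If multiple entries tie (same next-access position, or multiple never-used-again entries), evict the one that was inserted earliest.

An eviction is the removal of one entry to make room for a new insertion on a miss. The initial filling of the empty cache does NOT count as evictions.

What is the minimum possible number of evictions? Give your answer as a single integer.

OPT (Belady) simulation (capacity=4):
  1. access lemon: MISS. Cache: [lemon]
  2. access pear: MISS. Cache: [lemon pear]
  3. access pear: HIT. Next use of pear: step 8. Cache: [lemon pear]
  4. access lemon: HIT. Next use of lemon: step 5. Cache: [lemon pear]
  5. access lemon: HIT. Next use of lemon: step 7. Cache: [lemon pear]
  6. access plum: MISS. Cache: [lemon pear plum]
  7. access lemon: HIT. Next use of lemon: step 9. Cache: [lemon pear plum]
  8. access pear: HIT. Next use of pear: step 12. Cache: [lemon pear plum]
  9. access lemon: HIT. Next use of lemon: step 10. Cache: [lemon pear plum]
  10. access lemon: HIT. Next use of lemon: step 14. Cache: [lemon pear plum]
  11. access apple: MISS. Cache: [lemon pear plum apple]
  12. access pear: HIT. Next use of pear: never. Cache: [lemon pear plum apple]
  13. access melon: MISS, evict pear (next use: never). Cache: [lemon plum apple melon]
  14. access lemon: HIT. Next use of lemon: step 15. Cache: [lemon plum apple melon]
  15. access lemon: HIT. Next use of lemon: never. Cache: [lemon plum apple melon]
  16. access apple: HIT. Next use of apple: step 17. Cache: [lemon plum apple melon]
  17. access apple: HIT. Next use of apple: step 19. Cache: [lemon plum apple melon]
  18. access bee: MISS, evict lemon (next use: never). Cache: [plum apple melon bee]
  19. access apple: HIT. Next use of apple: never. Cache: [plum apple melon bee]
  20. access melon: HIT. Next use of melon: never. Cache: [plum apple melon bee]
Total: 14 hits, 6 misses, 2 evictions

Answer: 2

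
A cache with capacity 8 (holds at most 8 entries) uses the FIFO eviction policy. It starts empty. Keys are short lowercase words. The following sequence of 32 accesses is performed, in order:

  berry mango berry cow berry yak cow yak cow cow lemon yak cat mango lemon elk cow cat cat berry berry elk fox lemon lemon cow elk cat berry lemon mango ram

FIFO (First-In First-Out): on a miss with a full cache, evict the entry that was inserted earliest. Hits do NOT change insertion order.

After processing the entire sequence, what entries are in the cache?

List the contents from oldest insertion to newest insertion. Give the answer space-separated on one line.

Answer: mango cow yak lemon cat elk fox ram

Derivation:
FIFO simulation (capacity=8):
  1. access berry: MISS. Cache (old->new): [berry]
  2. access mango: MISS. Cache (old->new): [berry mango]
  3. access berry: HIT. Cache (old->new): [berry mango]
  4. access cow: MISS. Cache (old->new): [berry mango cow]
  5. access berry: HIT. Cache (old->new): [berry mango cow]
  6. access yak: MISS. Cache (old->new): [berry mango cow yak]
  7. access cow: HIT. Cache (old->new): [berry mango cow yak]
  8. access yak: HIT. Cache (old->new): [berry mango cow yak]
  9. access cow: HIT. Cache (old->new): [berry mango cow yak]
  10. access cow: HIT. Cache (old->new): [berry mango cow yak]
  11. access lemon: MISS. Cache (old->new): [berry mango cow yak lemon]
  12. access yak: HIT. Cache (old->new): [berry mango cow yak lemon]
  13. access cat: MISS. Cache (old->new): [berry mango cow yak lemon cat]
  14. access mango: HIT. Cache (old->new): [berry mango cow yak lemon cat]
  15. access lemon: HIT. Cache (old->new): [berry mango cow yak lemon cat]
  16. access elk: MISS. Cache (old->new): [berry mango cow yak lemon cat elk]
  17. access cow: HIT. Cache (old->new): [berry mango cow yak lemon cat elk]
  18. access cat: HIT. Cache (old->new): [berry mango cow yak lemon cat elk]
  19. access cat: HIT. Cache (old->new): [berry mango cow yak lemon cat elk]
  20. access berry: HIT. Cache (old->new): [berry mango cow yak lemon cat elk]
  21. access berry: HIT. Cache (old->new): [berry mango cow yak lemon cat elk]
  22. access elk: HIT. Cache (old->new): [berry mango cow yak lemon cat elk]
  23. access fox: MISS. Cache (old->new): [berry mango cow yak lemon cat elk fox]
  24. access lemon: HIT. Cache (old->new): [berry mango cow yak lemon cat elk fox]
  25. access lemon: HIT. Cache (old->new): [berry mango cow yak lemon cat elk fox]
  26. access cow: HIT. Cache (old->new): [berry mango cow yak lemon cat elk fox]
  27. access elk: HIT. Cache (old->new): [berry mango cow yak lemon cat elk fox]
  28. access cat: HIT. Cache (old->new): [berry mango cow yak lemon cat elk fox]
  29. access berry: HIT. Cache (old->new): [berry mango cow yak lemon cat elk fox]
  30. access lemon: HIT. Cache (old->new): [berry mango cow yak lemon cat elk fox]
  31. access mango: HIT. Cache (old->new): [berry mango cow yak lemon cat elk fox]
  32. access ram: MISS, evict berry. Cache (old->new): [mango cow yak lemon cat elk fox ram]
Total: 23 hits, 9 misses, 1 evictions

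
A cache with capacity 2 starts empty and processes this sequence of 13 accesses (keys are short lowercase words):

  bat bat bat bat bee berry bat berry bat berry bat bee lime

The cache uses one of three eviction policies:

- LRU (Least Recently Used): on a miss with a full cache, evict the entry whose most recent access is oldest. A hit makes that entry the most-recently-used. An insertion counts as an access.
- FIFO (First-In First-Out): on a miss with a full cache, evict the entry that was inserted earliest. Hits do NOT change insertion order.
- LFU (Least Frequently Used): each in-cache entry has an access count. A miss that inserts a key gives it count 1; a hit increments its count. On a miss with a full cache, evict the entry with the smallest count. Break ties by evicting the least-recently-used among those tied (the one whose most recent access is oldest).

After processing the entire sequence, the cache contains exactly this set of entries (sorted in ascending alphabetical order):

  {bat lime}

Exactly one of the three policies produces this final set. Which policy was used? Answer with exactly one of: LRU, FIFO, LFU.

Simulating under each policy and comparing final sets:
  LRU: final set = {bee lime} -> differs
  FIFO: final set = {bee lime} -> differs
  LFU: final set = {bat lime} -> MATCHES target
Only LFU produces the target set.

Answer: LFU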